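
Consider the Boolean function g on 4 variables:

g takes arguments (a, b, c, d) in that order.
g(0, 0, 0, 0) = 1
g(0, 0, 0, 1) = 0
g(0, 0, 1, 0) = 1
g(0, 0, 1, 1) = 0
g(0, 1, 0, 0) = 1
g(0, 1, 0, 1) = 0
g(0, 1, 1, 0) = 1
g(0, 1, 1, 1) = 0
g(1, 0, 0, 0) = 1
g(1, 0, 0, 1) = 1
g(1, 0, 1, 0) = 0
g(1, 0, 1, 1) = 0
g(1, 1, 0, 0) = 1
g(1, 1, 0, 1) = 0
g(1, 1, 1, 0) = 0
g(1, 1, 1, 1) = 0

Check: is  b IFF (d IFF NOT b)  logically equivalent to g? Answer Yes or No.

Check the formula against g row by row:
  a=0, b=0, c=0, d=0: formula gives 1, g = 1 ✓
  a=0, b=0, c=0, d=1: formula gives 0, g = 0 ✓
  a=0, b=0, c=1, d=0: formula gives 1, g = 1 ✓
  a=0, b=0, c=1, d=1: formula gives 0, g = 0 ✓
  …
  a=1, b=0, c=0, d=1: formula gives 0, but g = 1 ✗
Row (1,0,0,1) is a counterexample, so the formula is not equivalent to g.

No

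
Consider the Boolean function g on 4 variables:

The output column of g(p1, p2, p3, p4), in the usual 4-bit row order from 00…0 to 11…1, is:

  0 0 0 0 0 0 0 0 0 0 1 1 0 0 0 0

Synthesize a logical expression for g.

The 1-rows are (1,0,1,0), (1,0,1,1). Each contributes one minterm — p1·¬p2·p3·¬p4; p1·¬p2·p3·p4 — and their disjunction is a sum-of-products form of g.

g(p1, p2, p3, p4) = (((p1 & ~p2) & p3) & ~p4) | (((p1 & ~p2) & p3) & p4)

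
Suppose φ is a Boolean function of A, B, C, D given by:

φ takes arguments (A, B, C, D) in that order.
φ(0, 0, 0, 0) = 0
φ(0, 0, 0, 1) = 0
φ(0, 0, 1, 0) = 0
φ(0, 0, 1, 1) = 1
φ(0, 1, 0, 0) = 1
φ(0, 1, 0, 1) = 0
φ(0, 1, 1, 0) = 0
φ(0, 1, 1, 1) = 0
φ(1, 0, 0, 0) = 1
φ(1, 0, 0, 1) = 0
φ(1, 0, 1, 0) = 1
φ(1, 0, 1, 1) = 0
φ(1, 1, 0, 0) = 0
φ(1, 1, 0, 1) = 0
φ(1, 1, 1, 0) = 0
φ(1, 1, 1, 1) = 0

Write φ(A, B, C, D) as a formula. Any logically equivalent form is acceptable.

φ=1 on 4 inputs: (0,0,1,1), (0,1,0,0), (1,0,0,0), (1,0,1,0). Reading each as a conjunction of literals (¬A·¬B·C·D, ¬A·B·¬C·¬D, A·¬B·¬C·¬D, A·¬B·C·¬D) and taking the OR gives the canonical DNF.

φ(A, B, C, D) = (((((¬A ∧ ¬B) ∧ C) ∧ D) ∨ (((¬A ∧ B) ∧ ¬C) ∧ ¬D)) ∨ (((A ∧ ¬B) ∧ ¬C) ∧ ¬D)) ∨ (((A ∧ ¬B) ∧ C) ∧ ¬D)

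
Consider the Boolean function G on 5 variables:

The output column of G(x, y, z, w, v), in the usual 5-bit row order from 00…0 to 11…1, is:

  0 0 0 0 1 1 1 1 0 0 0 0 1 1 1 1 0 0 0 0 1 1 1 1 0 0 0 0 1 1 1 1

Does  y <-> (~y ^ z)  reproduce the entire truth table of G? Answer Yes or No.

Test each input against both G and the formula:
  x=0, y=0, z=0, w=0, v=0: formula gives 0, G = 0 ✓
  x=0, y=0, z=0, w=0, v=1: formula gives 0, G = 0 ✓
  x=0, y=0, z=0, w=1, v=0: formula gives 0, G = 0 ✓
  x=0, y=0, z=0, w=1, v=1: formula gives 0, G = 0 ✓
  …and likewise for the remaining 28 rows.
Every row agrees, so the formula is equivalent.

Yes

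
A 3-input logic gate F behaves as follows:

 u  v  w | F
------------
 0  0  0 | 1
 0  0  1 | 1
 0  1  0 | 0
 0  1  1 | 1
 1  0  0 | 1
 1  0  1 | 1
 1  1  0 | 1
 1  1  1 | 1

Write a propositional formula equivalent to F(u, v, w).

F(u, v, w) = ((u' · v) · w')'

F is 0 on exactly one input, (0,1,0), whose minterm is ¬u·v·¬w. So F is the negation of that single conjunction.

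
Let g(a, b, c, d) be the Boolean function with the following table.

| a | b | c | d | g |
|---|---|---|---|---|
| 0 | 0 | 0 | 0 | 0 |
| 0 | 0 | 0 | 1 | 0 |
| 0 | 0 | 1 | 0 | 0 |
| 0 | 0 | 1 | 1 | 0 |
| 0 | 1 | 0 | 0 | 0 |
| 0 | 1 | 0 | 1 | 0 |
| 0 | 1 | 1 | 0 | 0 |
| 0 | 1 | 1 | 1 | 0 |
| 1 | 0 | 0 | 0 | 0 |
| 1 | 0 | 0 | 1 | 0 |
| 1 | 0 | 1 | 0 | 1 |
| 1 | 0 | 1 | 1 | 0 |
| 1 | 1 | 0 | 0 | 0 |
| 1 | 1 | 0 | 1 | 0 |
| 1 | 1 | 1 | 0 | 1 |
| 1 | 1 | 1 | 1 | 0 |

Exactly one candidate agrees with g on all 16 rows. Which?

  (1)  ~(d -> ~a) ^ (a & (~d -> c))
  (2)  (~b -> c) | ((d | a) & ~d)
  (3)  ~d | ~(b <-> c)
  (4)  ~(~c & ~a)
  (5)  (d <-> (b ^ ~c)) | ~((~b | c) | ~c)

1

(2): at (0,0,1,0) it gives 1, but g = 0 — eliminated.
(3): at (0,0,0,0) it gives 1, but g = 0 — eliminated.
(4): at (0,0,1,0) it gives 1, but g = 0 — eliminated.
(5): at (0,0,0,1) it gives 1, but g = 0 — eliminated.
(1) is the remaining candidate, and it agrees with g on all 16 inputs.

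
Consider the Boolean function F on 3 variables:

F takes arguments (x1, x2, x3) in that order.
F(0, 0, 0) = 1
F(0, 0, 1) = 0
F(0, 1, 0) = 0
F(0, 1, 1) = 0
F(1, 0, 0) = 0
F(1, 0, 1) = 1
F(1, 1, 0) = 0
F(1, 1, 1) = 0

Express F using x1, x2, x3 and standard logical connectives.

F(x1, x2, x3) = ((¬x1 ∧ ¬x2) ∧ ¬x3) ∨ ((x1 ∧ ¬x2) ∧ x3)

The 1-rows are (0,0,0), (1,0,1). Each contributes one minterm — ¬x1·¬x2·¬x3; x1·¬x2·x3 — and their disjunction is a sum-of-products form of F.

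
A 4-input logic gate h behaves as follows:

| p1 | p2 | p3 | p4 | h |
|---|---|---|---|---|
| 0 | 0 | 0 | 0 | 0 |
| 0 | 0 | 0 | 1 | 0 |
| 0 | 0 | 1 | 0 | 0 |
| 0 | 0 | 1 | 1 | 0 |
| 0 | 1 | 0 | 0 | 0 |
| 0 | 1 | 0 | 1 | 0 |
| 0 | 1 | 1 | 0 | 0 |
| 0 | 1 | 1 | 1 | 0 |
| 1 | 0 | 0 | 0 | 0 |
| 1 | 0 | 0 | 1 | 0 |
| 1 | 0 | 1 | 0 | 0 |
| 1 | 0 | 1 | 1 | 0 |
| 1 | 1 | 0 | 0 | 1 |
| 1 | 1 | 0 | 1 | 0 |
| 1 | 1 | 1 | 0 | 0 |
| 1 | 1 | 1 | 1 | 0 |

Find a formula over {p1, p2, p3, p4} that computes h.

h is 1 on exactly one input, (1,1,0,0), whose minterm is p1·p2·¬p3·¬p4. So h is just that conjunction.

h(p1, p2, p3, p4) = ((p1 ∧ p2) ∧ ¬p3) ∧ ¬p4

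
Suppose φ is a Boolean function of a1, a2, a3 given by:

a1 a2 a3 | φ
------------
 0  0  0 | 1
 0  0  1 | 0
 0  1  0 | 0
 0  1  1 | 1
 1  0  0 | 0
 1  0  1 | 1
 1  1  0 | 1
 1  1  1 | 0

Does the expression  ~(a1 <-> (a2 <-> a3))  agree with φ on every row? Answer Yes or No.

Check the formula against φ row by row:
  a1=0, a2=0, a3=0: formula gives 1, φ = 1 ✓
  a1=0, a2=0, a3=1: formula gives 0, φ = 0 ✓
  a1=0, a2=1, a3=0: formula gives 0, φ = 0 ✓
  a1=0, a2=1, a3=1: formula gives 1, φ = 1 ✓
  a1=1, a2=0, a3=0: formula gives 0, φ = 0 ✓
  …and likewise for the remaining 3 rows.
No disagreement on any input; they are logically equivalent.

Yes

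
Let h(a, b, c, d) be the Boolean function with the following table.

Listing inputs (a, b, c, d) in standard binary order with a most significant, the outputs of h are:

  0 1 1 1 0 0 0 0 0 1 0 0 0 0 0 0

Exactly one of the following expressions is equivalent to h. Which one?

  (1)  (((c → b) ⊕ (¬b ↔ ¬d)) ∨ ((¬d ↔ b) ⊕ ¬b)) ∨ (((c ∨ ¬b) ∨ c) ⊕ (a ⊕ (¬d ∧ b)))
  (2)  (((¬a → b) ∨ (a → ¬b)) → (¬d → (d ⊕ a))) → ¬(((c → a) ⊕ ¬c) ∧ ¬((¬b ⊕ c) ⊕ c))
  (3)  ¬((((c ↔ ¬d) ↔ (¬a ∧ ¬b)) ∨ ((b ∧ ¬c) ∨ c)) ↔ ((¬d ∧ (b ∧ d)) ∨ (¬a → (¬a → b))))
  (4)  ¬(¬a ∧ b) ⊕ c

(1): at (0,0,0,0) it gives 1, but h = 0 — eliminated.
(2): at (0,0,0,0) it gives 1, but h = 0 — eliminated.
(4): at (0,0,0,0) it gives 1, but h = 0 — eliminated.
That leaves (3). Evaluating it on every row reproduces the table of h exactly.

3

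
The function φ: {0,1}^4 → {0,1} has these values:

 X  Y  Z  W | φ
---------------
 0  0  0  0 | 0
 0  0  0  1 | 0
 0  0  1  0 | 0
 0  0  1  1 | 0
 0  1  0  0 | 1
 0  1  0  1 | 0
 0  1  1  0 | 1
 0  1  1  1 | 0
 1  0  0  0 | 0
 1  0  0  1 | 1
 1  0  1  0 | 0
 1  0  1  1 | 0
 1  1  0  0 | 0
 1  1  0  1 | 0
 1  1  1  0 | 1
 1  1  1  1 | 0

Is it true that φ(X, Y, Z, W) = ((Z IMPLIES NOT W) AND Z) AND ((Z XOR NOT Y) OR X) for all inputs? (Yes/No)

No

Test each input against both φ and the formula:
  X=0, Y=0, Z=0, W=0: formula gives 0, φ = 0 ✓
  X=0, Y=0, Z=0, W=1: formula gives 0, φ = 0 ✓
  X=0, Y=0, Z=1, W=0: formula gives 0, φ = 0 ✓
  X=0, Y=0, Z=1, W=1: formula gives 0, φ = 0 ✓
  X=0, Y=1, Z=0, W=0: formula gives 0, but φ = 1 ✗
Since they disagree at (0,1,0,0), the expression is not a correct formula for φ.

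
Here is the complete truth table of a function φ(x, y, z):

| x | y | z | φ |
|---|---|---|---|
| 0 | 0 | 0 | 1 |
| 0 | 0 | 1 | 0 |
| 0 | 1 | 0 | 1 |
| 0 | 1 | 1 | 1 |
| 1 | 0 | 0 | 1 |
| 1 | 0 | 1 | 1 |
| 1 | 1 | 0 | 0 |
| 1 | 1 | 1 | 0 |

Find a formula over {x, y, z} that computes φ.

φ(x, y, z) = ((((x' · y') · z) + ((x · y) · z')) + ((x · y) · z))'

The 0-rows are (0,0,1), (1,1,0), (1,1,1). Take each as a conjunction (¬x·¬y·z, x·y·¬z, x·y·z), form their disjunction, and complement — that gives a formula that is 1 everywhere φ is.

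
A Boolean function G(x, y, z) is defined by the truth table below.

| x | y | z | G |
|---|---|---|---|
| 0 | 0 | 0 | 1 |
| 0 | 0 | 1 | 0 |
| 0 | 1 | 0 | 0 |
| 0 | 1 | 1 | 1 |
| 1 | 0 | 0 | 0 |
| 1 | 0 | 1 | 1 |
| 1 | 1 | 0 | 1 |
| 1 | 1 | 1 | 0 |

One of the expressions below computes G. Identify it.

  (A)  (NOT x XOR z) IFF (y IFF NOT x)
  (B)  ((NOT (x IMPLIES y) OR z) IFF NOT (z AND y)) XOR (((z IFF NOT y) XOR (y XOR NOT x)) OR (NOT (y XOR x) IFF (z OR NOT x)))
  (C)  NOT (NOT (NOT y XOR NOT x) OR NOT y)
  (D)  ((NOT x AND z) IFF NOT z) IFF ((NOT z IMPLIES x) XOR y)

D

(A) disagrees with G on (0,0,0) (formula → 0, table → 1); rule it out.
(B) disagrees with G on (0,1,0) (formula → 1, table → 0); rule it out.
(C) disagrees with G on (0,0,0) (formula → 0, table → 1); rule it out.
(D) is the remaining candidate, and it agrees with G on all 8 inputs.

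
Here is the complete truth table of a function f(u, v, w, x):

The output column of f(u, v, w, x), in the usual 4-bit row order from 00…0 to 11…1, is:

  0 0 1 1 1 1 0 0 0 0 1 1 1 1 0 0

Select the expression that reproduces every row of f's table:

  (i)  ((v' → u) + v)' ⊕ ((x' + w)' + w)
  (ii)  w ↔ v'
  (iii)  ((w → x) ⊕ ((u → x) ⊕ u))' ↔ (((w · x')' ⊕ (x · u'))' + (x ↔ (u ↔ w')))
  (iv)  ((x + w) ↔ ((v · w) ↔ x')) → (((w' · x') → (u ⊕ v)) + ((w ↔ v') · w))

(i) fails at (0,0,0,0): the formula yields 1, f is 0.
(iii) fails at (0,0,0,0): the formula yields 1, f is 0.
(iv) fails at (0,0,0,1): the formula yields 1, f is 0.
Only (ii) survives; checking it on all 16 rows confirms it matches f.

ii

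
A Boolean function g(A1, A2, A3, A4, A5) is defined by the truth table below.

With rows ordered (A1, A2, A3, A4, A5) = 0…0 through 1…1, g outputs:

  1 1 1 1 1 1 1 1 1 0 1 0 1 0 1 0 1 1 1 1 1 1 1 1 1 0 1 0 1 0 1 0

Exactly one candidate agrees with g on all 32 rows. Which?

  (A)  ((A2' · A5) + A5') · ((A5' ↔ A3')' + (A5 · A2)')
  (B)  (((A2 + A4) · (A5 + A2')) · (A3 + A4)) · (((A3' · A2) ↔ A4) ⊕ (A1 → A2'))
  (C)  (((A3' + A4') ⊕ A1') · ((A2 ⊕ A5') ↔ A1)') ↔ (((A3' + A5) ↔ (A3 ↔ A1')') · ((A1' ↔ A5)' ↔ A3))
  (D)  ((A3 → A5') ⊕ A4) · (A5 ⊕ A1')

A

(B) fails at (0,0,0,0,0): the formula yields 0, g is 1.
(C) fails at (0,0,0,0,1): the formula yields 0, g is 1.
(D) fails at (0,0,0,0,1): the formula yields 0, g is 1.
That leaves (A). Evaluating it on every row reproduces the table of g exactly.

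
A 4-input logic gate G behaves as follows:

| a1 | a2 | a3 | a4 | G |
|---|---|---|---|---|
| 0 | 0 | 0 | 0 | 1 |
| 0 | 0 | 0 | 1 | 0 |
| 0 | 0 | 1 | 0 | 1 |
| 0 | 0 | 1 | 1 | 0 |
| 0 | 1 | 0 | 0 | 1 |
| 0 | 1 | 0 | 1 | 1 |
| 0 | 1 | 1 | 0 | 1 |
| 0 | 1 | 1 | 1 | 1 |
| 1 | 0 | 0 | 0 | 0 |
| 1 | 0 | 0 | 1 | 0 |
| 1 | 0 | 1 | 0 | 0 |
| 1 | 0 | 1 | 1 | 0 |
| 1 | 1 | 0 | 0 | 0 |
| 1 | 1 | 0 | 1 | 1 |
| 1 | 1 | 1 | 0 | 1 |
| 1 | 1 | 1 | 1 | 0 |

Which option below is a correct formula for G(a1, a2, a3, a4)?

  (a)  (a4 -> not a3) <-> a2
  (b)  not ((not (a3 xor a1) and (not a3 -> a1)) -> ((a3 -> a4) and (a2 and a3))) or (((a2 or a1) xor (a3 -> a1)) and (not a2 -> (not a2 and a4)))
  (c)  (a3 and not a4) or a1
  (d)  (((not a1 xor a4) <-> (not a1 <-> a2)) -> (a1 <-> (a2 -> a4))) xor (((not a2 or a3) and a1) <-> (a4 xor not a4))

(a) disagrees with G on (0,0,0,0) (formula → 0, table → 1); rule it out.
(b) disagrees with G on (0,0,0,0) (formula → 0, table → 1); rule it out.
(c) disagrees with G on (0,0,0,0) (formula → 0, table → 1); rule it out.
(d) is the remaining candidate, and it agrees with G on all 16 inputs.

d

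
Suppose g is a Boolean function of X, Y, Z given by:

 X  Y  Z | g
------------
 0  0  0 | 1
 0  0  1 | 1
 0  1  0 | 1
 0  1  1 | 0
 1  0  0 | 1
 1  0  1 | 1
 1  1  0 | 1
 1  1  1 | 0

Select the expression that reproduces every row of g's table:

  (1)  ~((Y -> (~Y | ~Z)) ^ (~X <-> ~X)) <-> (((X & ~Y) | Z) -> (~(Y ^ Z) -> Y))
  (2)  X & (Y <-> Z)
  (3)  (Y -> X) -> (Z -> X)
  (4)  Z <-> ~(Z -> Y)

4

(1) fails at (1,0,0): the formula yields 0, g is 1.
(2) fails at (0,0,0): the formula yields 0, g is 1.
(3) fails at (0,0,1): the formula yields 0, g is 1.
Only (4) survives; checking it on all 8 rows confirms it matches g.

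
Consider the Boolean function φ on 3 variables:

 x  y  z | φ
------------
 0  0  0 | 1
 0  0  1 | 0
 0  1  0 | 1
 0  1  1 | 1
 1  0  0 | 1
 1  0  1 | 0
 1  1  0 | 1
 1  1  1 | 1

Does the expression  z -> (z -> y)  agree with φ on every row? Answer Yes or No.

Yes

Check the formula against φ row by row:
  x=0, y=0, z=0: formula gives 1, φ = 1 ✓
  x=0, y=0, z=1: formula gives 0, φ = 0 ✓
  x=0, y=1, z=0: formula gives 1, φ = 1 ✓
  x=0, y=1, z=1: formula gives 1, φ = 1 ✓
  x=1, y=0, z=0: formula gives 1, φ = 1 ✓
  …and likewise for the remaining 3 rows.
No disagreement on any input; they are logically equivalent.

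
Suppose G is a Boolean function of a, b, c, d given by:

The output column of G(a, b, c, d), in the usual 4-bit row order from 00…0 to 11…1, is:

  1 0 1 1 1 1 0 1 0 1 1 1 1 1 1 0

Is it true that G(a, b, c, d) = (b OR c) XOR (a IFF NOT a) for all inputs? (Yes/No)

Check the formula against G row by row:
  a=0, b=0, c=0, d=0: formula gives 0, but G = 1 ✗
A single disagreement suffices: at (0,0,0,0) they differ, so the formula does not compute G.

No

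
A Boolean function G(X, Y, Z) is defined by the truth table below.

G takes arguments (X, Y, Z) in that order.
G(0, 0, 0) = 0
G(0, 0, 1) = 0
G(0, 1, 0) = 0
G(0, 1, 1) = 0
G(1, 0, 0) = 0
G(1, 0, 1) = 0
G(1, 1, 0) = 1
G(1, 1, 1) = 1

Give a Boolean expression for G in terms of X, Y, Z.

G(X, Y, Z) = ((X AND Y) AND NOT Z) OR ((X AND Y) AND Z)

The 1-rows are (1,1,0), (1,1,1). Each contributes one minterm — X·Y·¬Z; X·Y·Z — and their disjunction is a sum-of-products form of G.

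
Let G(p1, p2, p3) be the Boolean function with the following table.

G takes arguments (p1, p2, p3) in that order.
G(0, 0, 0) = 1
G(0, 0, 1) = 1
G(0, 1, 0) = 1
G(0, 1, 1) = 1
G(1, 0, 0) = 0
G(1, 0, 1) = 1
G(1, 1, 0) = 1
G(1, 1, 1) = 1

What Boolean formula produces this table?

G(p1, p2, p3) = NOT ((p1 AND NOT p2) AND NOT p3)

Only row (1,0,0) gives 0. So G is 1 everywhere except there — the complement of the minterm p1·¬p2·¬p3.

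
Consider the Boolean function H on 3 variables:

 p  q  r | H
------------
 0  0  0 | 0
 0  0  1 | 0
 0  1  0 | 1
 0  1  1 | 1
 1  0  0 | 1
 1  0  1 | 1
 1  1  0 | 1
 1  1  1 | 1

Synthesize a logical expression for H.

There are just 2 zero rows: (0,0,0), (0,0,1). Their minterms are ¬p·¬q·¬r, ¬p·¬q·r; the OR of those covers precisely the 0-outputs, and negating it yields H.

H(p, q, r) = NOT (((NOT p AND NOT q) AND NOT r) OR ((NOT p AND NOT q) AND r))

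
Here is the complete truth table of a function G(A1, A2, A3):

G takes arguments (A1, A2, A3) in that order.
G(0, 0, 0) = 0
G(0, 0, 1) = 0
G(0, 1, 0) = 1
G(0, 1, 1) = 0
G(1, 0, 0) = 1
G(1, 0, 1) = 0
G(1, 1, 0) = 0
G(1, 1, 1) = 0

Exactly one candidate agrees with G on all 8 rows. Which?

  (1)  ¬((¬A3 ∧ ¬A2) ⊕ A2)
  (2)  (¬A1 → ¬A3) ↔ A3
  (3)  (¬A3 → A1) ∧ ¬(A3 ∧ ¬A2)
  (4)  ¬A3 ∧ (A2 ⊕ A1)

4

(1) disagrees with G on (0,0,1) (formula → 1, table → 0); rule it out.
(2) disagrees with G on (0,1,0) (formula → 0, table → 1); rule it out.
(3) disagrees with G on (0,1,0) (formula → 0, table → 1); rule it out.
(4) is the remaining candidate, and it agrees with G on all 8 inputs.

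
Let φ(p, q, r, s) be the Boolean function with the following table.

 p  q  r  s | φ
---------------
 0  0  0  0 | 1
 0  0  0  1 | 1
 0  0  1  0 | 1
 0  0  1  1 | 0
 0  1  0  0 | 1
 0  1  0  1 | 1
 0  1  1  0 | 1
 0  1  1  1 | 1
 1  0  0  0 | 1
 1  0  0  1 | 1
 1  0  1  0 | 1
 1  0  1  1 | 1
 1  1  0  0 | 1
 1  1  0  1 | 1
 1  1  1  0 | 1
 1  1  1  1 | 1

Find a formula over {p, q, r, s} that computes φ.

Only row (0,0,1,1) gives 0. So φ is 1 everywhere except there — the complement of the minterm ¬p·¬q·r·s.

φ(p, q, r, s) = (((p' · q') · r) · s)'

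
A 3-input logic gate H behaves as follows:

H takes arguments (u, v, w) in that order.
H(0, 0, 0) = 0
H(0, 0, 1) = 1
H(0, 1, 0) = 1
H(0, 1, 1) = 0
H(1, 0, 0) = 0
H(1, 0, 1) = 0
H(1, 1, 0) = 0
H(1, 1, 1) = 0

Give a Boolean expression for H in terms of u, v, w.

H(u, v, w) = ((u' · v') · w) + ((u' · v) · w')

Collect the rows where H=1 — (0,0,1), (0,1,0) — and write one minterm per row: ¬u·¬v·w, ¬u·v·¬w. Their union (logical OR) reproduces the table exactly.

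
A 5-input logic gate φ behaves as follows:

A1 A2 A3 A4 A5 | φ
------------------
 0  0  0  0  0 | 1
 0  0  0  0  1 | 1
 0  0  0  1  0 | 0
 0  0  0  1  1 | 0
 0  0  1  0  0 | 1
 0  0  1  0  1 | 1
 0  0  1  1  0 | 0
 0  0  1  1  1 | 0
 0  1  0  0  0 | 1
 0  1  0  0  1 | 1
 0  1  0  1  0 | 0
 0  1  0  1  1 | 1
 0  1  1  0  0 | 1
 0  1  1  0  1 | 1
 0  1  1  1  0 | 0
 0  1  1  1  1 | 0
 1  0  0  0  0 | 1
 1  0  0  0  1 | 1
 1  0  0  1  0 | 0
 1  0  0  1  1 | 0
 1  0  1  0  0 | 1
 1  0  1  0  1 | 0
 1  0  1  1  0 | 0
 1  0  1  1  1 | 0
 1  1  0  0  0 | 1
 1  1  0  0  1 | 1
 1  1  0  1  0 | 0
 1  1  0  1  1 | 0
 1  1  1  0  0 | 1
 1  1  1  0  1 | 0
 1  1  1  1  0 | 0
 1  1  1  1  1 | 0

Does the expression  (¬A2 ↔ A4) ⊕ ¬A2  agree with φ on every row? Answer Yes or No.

No

Test each input against both φ and the formula:
  A1=0, A2=0, A3=0, A4=0, A5=0: formula gives 1, φ = 1 ✓
  A1=0, A2=0, A3=0, A4=0, A5=1: formula gives 1, φ = 1 ✓
  A1=0, A2=0, A3=0, A4=1, A5=0: formula gives 0, φ = 0 ✓
  A1=0, A2=0, A3=0, A4=1, A5=1: formula gives 0, φ = 0 ✓
  …
  A1=0, A2=1, A3=0, A4=1, A5=1: formula gives 0, but φ = 1 ✗
A single disagreement suffices: at (0,1,0,1,1) they differ, so the formula does not compute φ.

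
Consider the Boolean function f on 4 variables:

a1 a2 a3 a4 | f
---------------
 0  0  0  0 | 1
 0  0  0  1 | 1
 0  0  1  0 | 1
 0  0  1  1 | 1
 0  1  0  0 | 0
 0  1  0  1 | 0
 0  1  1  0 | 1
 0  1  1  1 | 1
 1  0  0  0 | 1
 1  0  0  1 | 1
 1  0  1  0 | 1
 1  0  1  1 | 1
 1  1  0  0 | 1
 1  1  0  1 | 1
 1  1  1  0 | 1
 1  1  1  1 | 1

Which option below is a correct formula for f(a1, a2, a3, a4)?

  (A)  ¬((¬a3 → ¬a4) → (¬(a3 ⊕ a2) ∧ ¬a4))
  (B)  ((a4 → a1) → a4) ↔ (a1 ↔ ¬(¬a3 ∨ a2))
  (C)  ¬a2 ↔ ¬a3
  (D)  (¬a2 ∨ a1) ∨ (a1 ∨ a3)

D

(A): at (0,0,0,0) it gives 0, but f = 1 — eliminated.
(B): at (0,0,0,0) it gives 0, but f = 1 — eliminated.
(C): at (0,0,1,0) it gives 0, but f = 1 — eliminated.
Only (D) survives; checking it on all 16 rows confirms it matches f.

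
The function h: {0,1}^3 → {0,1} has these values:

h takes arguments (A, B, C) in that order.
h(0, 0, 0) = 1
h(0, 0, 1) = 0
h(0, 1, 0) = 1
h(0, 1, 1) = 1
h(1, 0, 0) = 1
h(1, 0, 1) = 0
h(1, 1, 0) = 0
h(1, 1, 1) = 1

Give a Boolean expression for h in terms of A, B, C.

h(A, B, C) = ¬((((¬A ∧ ¬B) ∧ C) ∨ ((A ∧ ¬B) ∧ C)) ∨ ((A ∧ B) ∧ ¬C))

h is 0 on only 3 rows — (0,0,1), (1,0,1), (1,1,0). Writing each as a minterm (¬A·¬B·C, A·¬B·C, A·B·¬C) and OR-ing them characterizes exactly where h=0, so h is the negation of that disjunction.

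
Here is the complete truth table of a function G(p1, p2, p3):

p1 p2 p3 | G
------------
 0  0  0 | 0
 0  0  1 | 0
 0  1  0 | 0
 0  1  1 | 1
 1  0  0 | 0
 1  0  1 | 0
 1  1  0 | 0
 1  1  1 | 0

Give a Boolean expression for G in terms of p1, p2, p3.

G(p1, p2, p3) = (NOT p1 AND p2) AND p3

Only row (0,1,1) gives 1. That row's minterm ¬p1·p2·p3 is G directly.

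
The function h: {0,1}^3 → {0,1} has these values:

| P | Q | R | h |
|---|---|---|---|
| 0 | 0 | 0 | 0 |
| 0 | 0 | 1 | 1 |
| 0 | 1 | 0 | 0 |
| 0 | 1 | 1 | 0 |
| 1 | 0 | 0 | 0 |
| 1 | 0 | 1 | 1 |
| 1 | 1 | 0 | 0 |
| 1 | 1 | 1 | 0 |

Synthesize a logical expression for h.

h=1 on 2 inputs: (0,0,1), (1,0,1). Reading each as a conjunction of literals (¬P·¬Q·R, P·¬Q·R) and taking the OR gives the canonical DNF.

h(P, Q, R) = ((¬P ∧ ¬Q) ∧ R) ∨ ((P ∧ ¬Q) ∧ R)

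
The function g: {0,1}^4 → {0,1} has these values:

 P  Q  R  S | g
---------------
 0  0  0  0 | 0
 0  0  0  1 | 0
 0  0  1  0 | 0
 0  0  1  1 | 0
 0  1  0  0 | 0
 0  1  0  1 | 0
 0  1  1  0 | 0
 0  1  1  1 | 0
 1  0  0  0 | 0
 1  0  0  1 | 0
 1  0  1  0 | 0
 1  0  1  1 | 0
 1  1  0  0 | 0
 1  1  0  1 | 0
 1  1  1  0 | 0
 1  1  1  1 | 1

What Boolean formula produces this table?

g(P, Q, R, S) = ((P & Q) & R) & S

The output is 1 only when every input is 1 — the AND of all inputs.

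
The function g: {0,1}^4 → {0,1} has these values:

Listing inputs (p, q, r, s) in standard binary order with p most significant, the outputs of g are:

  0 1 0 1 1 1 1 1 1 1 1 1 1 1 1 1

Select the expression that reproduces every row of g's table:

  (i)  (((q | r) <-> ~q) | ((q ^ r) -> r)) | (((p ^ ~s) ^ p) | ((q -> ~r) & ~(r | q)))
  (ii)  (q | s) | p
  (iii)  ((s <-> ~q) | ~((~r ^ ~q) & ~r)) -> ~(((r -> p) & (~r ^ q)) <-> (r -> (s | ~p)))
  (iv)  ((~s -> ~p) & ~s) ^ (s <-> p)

(i) fails at (0,0,0,0): the formula yields 1, g is 0.
(iii) fails at (0,0,0,1): the formula yields 0, g is 1.
(iv) fails at (0,0,0,1): the formula yields 0, g is 1.
That leaves (ii). Evaluating it on every row reproduces the table of g exactly.

ii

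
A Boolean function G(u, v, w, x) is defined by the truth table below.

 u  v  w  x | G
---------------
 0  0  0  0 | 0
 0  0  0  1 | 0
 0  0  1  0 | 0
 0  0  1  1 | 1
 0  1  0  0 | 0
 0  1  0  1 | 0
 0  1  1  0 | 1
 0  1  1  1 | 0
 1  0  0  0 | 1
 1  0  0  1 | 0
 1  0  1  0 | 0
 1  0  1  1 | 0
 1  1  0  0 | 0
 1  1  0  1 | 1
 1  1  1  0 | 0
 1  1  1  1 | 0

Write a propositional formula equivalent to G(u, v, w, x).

The 1-rows are (0,0,1,1), (0,1,1,0), (1,0,0,0), (1,1,0,1). Each contributes one minterm — ¬u·¬v·w·x; ¬u·v·w·¬x; u·¬v·¬w·¬x; u·v·¬w·x — and their disjunction is a sum-of-products form of G.

G(u, v, w, x) = (((((NOT u AND NOT v) AND w) AND x) OR (((NOT u AND v) AND w) AND NOT x)) OR (((u AND NOT v) AND NOT w) AND NOT x)) OR (((u AND v) AND NOT w) AND x)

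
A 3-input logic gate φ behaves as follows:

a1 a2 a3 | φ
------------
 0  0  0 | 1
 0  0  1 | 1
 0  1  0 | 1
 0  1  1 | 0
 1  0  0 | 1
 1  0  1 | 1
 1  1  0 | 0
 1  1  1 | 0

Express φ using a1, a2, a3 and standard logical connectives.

φ(a1, a2, a3) = ~((((~a1 & a2) & a3) | ((a1 & a2) & ~a3)) | ((a1 & a2) & a3))

The 0-rows are (0,1,1), (1,1,0), (1,1,1). Take each as a conjunction (¬a1·a2·a3, a1·a2·¬a3, a1·a2·a3), form their disjunction, and complement — that gives a formula that is 1 everywhere φ is.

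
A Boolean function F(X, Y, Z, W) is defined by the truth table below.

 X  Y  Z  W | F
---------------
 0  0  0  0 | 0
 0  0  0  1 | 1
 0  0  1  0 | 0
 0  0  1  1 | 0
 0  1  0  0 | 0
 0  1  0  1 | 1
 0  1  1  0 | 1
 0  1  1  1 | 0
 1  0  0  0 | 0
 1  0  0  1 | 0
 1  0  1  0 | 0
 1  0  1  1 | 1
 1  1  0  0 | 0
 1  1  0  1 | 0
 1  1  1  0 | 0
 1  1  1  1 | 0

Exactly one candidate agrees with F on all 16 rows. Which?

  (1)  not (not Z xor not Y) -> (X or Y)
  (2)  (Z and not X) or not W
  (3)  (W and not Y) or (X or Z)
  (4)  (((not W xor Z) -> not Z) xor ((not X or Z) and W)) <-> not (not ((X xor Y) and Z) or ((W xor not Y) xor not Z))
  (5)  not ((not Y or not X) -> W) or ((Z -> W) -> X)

(1) disagrees with F on (0,0,0,1) (formula → 0, table → 1); rule it out.
(2) disagrees with F on (0,0,0,0) (formula → 1, table → 0); rule it out.
(3) disagrees with F on (0,0,1,0) (formula → 1, table → 0); rule it out.
(5) disagrees with F on (0,0,0,0) (formula → 1, table → 0); rule it out.
Only (4) survives; checking it on all 16 rows confirms it matches F.

4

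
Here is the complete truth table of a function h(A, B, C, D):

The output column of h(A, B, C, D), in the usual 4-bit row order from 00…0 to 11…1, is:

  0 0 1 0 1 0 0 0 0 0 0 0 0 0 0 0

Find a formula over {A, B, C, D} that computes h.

The 1-rows are (0,0,1,0), (0,1,0,0). Each contributes one minterm — ¬A·¬B·C·¬D; ¬A·B·¬C·¬D — and their disjunction is a sum-of-products form of h.

h(A, B, C, D) = (((NOT A AND NOT B) AND C) AND NOT D) OR (((NOT A AND B) AND NOT C) AND NOT D)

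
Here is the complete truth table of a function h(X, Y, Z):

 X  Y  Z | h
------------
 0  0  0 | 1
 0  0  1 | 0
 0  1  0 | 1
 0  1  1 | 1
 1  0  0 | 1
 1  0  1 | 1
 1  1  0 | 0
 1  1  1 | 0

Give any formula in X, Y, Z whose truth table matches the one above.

h(X, Y, Z) = ~((((~X & ~Y) & Z) | ((X & Y) & ~Z)) | ((X & Y) & Z))

There are just 3 zero rows: (0,0,1), (1,1,0), (1,1,1). Their minterms are ¬X·¬Y·Z, X·Y·¬Z, X·Y·Z; the OR of those covers precisely the 0-outputs, and negating it yields h.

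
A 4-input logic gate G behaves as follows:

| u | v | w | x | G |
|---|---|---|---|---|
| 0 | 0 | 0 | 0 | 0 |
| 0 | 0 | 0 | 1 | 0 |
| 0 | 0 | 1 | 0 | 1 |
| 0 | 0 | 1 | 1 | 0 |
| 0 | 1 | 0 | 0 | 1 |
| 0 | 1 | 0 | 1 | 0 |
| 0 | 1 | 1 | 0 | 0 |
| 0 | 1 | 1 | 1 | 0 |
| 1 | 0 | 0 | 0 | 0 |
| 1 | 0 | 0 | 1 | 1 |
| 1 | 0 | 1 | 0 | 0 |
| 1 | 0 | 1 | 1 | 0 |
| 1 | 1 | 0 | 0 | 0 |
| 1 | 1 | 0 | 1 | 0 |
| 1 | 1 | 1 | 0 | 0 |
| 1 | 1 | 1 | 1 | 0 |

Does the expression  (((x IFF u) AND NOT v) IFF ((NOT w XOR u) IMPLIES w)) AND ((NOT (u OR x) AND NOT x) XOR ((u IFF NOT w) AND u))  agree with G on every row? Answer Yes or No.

Yes

Check the formula against G row by row:
  u=0, v=0, w=0, x=0: formula gives 0, G = 0 ✓
  u=0, v=0, w=0, x=1: formula gives 0, G = 0 ✓
  u=0, v=0, w=1, x=0: formula gives 1, G = 1 ✓
  u=0, v=0, w=1, x=1: formula gives 0, G = 0 ✓
  … (the remaining 12 rows also agree.)
Every row agrees, so the formula is equivalent.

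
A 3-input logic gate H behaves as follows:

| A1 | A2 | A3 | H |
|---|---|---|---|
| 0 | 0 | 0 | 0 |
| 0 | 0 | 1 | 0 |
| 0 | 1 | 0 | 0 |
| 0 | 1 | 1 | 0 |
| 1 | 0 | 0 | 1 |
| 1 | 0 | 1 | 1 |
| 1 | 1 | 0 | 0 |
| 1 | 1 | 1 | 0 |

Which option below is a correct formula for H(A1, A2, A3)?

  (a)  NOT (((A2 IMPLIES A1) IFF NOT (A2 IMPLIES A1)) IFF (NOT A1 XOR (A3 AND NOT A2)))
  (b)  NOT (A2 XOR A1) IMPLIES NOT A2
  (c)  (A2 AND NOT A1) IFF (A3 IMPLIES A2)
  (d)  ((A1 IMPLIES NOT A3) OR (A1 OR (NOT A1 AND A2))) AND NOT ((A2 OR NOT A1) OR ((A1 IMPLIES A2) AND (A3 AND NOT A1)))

(a): at (0,0,0) it gives 1, but H = 0 — eliminated.
(b): at (0,0,0) it gives 1, but H = 0 — eliminated.
(c): at (0,0,1) it gives 1, but H = 0 — eliminated.
That leaves (d). Evaluating it on every row reproduces the table of H exactly.

d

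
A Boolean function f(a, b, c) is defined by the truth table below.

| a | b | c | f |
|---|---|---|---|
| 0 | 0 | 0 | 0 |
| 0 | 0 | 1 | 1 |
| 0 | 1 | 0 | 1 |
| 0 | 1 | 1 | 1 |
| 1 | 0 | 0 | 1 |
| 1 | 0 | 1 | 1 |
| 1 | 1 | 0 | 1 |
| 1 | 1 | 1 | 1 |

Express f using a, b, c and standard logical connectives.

The output is 1 whenever at least one input is 1 — the OR of all inputs.

f(a, b, c) = (a OR b) OR c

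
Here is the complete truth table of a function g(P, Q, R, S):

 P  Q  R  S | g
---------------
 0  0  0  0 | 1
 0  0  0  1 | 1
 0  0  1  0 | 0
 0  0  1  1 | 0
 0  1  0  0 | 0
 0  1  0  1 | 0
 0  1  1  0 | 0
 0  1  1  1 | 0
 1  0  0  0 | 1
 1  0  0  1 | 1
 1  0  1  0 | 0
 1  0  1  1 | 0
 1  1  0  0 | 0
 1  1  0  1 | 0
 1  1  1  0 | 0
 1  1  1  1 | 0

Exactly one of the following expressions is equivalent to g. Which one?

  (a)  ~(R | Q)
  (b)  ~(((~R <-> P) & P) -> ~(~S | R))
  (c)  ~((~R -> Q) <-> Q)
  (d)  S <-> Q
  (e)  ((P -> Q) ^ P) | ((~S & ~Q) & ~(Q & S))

a

(b) fails at (0,0,0,0): the formula yields 0, g is 1.
(c) fails at (0,0,0,0): the formula yields 0, g is 1.
(d) fails at (0,0,0,1): the formula yields 0, g is 1.
(e) fails at (0,0,1,0): the formula yields 1, g is 0.
That leaves (a). Evaluating it on every row reproduces the table of g exactly.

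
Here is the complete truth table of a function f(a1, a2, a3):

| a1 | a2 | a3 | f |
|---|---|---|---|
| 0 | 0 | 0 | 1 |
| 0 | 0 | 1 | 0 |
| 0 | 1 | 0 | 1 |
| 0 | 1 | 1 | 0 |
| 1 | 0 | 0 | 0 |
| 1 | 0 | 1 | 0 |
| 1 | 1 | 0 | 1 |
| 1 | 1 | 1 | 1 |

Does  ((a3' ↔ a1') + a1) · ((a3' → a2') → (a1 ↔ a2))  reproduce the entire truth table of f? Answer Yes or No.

Check the formula against f row by row:
  a1=0, a2=0, a3=0: formula gives 1, f = 1 ✓
  a1=0, a2=0, a3=1: formula gives 0, f = 0 ✓
  a1=0, a2=1, a3=0: formula gives 1, f = 1 ✓
  a1=0, a2=1, a3=1: formula gives 0, f = 0 ✓
  a1=1, a2=0, a3=0: formula gives 0, f = 0 ✓
  … (the remaining 3 rows also agree.)
Every row agrees, so the formula is equivalent.

Yes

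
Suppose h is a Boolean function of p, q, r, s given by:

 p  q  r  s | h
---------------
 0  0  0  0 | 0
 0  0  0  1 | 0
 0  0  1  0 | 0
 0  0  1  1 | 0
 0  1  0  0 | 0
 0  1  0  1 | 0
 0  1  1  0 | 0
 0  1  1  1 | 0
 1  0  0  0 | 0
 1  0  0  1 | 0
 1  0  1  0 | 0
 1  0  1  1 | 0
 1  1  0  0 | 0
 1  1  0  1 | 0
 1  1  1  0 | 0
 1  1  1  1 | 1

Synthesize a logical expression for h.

Only row (1,1,1,1) gives 1. That row's minterm p·q·r·s is h directly.

h(p, q, r, s) = ((p · q) · r) · s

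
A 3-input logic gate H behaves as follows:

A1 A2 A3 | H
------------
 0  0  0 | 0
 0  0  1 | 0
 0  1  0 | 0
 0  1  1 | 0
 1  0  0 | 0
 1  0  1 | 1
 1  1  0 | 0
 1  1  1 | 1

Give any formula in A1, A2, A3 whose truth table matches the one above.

H(A1, A2, A3) = ((A1 & ~A2) & A3) | ((A1 & A2) & A3)

H=1 on 2 inputs: (1,0,1), (1,1,1). Reading each as a conjunction of literals (A1·¬A2·A3, A1·A2·A3) and taking the OR gives the canonical DNF.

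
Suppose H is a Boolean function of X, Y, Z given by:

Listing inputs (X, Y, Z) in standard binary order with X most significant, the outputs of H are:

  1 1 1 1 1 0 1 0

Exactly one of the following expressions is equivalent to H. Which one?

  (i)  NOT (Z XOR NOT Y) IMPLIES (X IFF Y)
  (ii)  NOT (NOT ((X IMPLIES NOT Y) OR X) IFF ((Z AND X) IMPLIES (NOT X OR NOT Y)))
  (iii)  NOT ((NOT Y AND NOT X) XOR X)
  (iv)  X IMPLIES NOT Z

(i) disagrees with H on (0,1,0) (formula → 0, table → 1); rule it out.
(ii) disagrees with H on (1,0,1) (formula → 1, table → 0); rule it out.
(iii) disagrees with H on (0,0,0) (formula → 0, table → 1); rule it out.
Only (iv) survives; checking it on all 8 rows confirms it matches H.

iv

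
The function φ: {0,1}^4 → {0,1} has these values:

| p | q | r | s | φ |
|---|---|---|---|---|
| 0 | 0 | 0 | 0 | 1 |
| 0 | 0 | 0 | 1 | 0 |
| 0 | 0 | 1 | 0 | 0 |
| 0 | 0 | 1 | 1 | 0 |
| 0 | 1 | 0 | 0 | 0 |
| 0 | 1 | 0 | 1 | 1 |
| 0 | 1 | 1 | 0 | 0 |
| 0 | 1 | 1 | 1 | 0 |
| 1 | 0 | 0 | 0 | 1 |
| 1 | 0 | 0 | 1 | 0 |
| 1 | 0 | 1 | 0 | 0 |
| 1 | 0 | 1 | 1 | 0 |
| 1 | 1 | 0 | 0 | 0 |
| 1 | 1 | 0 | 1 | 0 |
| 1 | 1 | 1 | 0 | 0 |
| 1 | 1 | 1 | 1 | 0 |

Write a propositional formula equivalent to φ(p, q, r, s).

φ(p, q, r, s) = ((((not p and not q) and not r) and not s) or (((not p and q) and not r) and s)) or (((p and not q) and not r) and not s)

φ=1 on 3 inputs: (0,0,0,0), (0,1,0,1), (1,0,0,0). Reading each as a conjunction of literals (¬p·¬q·¬r·¬s, ¬p·q·¬r·s, p·¬q·¬r·¬s) and taking the OR gives the canonical DNF.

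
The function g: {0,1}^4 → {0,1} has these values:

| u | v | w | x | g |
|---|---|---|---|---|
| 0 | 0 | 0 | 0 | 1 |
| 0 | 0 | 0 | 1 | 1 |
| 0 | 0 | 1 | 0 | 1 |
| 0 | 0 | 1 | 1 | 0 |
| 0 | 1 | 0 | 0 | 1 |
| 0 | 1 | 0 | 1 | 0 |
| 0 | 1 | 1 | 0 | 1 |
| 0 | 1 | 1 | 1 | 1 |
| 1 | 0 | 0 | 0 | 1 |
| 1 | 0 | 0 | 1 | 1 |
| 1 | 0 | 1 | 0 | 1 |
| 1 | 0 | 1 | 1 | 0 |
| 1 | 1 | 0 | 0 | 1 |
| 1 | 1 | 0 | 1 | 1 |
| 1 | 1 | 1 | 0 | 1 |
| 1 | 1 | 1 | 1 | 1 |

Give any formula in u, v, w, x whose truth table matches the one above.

There are just 3 zero rows: (0,0,1,1), (0,1,0,1), (1,0,1,1). Their minterms are ¬u·¬v·w·x, ¬u·v·¬w·x, u·¬v·w·x; the OR of those covers precisely the 0-outputs, and negating it yields g.

g(u, v, w, x) = (((((u' · v') · w) · x) + (((u' · v) · w') · x)) + (((u · v') · w) · x))'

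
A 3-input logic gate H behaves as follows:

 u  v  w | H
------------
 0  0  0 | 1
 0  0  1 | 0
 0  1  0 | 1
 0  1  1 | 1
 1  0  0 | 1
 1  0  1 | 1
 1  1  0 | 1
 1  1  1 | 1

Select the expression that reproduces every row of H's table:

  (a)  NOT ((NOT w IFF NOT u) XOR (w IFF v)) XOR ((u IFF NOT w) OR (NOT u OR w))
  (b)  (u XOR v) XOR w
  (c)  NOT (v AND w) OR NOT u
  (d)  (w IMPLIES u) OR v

d

(a): at (0,0,0) it gives 0, but H = 1 — eliminated.
(b): at (0,0,0) it gives 0, but H = 1 — eliminated.
(c): at (0,0,1) it gives 1, but H = 0 — eliminated.
Only (d) survives; checking it on all 8 rows confirms it matches H.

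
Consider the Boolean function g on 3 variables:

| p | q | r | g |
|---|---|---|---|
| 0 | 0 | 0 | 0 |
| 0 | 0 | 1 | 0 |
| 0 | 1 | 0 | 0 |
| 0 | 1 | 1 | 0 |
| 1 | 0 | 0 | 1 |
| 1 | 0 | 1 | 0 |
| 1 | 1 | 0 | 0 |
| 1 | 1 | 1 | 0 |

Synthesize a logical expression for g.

Only row (1,0,0) gives 1. That row's minterm p·¬q·¬r is g directly.

g(p, q, r) = (p and not q) and not r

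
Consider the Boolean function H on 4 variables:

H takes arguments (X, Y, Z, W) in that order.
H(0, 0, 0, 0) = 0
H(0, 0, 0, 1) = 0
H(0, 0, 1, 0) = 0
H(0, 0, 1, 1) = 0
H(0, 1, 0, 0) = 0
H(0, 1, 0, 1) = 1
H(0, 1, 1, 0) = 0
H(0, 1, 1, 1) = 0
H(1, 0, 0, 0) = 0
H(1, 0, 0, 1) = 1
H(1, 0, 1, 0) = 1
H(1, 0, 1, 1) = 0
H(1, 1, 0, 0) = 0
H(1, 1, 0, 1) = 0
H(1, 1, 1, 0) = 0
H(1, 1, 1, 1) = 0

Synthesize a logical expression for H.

H(X, Y, Z, W) = ((((NOT X AND Y) AND NOT Z) AND W) OR (((X AND NOT Y) AND NOT Z) AND W)) OR (((X AND NOT Y) AND Z) AND NOT W)

Collect the rows where H=1 — (0,1,0,1), (1,0,0,1), (1,0,1,0) — and write one minterm per row: ¬X·Y·¬Z·W, X·¬Y·¬Z·W, X·¬Y·Z·¬W. Their union (logical OR) reproduces the table exactly.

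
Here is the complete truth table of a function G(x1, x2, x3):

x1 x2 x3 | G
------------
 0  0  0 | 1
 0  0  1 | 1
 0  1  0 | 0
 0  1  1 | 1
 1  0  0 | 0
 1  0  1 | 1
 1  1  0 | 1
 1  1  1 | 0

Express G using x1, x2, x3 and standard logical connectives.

G(x1, x2, x3) = ((((x1' · x2) · x3') + ((x1 · x2') · x3')) + ((x1 · x2) · x3))'

G is 0 on only 3 rows — (0,1,0), (1,0,0), (1,1,1). Writing each as a minterm (¬x1·x2·¬x3, x1·¬x2·¬x3, x1·x2·x3) and OR-ing them characterizes exactly where G=0, so G is the negation of that disjunction.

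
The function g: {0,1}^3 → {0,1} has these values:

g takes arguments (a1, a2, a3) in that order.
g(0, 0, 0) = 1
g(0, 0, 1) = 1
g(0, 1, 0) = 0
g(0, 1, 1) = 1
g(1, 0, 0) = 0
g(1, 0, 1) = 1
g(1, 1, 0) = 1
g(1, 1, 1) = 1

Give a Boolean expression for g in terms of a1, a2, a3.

g(a1, a2, a3) = ¬(((¬a1 ∧ a2) ∧ ¬a3) ∨ ((a1 ∧ ¬a2) ∧ ¬a3))

g is 0 on only 2 rows — (0,1,0), (1,0,0). Writing each as a minterm (¬a1·a2·¬a3, a1·¬a2·¬a3) and OR-ing them characterizes exactly where g=0, so g is the negation of that disjunction.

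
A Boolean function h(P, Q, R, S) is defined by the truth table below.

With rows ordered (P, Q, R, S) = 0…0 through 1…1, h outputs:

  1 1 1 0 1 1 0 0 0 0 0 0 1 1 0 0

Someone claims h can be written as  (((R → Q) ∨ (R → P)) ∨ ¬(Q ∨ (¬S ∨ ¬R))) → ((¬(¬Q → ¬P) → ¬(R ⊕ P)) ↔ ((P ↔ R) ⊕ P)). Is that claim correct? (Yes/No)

Check the formula against h row by row:
  P=0, Q=0, R=0, S=0: formula gives 1, h = 1 ✓
  P=0, Q=0, R=0, S=1: formula gives 1, h = 1 ✓
  P=0, Q=0, R=1, S=0: formula gives 1, h = 1 ✓
  P=0, Q=0, R=1, S=1: formula gives 0, h = 0 ✓
  …and likewise for the remaining 12 rows.
No disagreement on any input; they are logically equivalent.

Yes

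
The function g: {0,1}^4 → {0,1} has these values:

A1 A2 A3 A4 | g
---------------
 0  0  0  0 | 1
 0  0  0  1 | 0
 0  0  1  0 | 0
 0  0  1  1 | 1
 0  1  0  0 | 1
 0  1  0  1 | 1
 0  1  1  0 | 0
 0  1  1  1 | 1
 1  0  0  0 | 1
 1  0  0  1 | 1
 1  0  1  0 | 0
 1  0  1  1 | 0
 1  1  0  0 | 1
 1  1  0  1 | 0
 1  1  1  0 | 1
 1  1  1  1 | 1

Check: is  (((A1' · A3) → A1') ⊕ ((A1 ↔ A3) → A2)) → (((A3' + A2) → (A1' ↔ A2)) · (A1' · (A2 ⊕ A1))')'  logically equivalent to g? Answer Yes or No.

Test each input against both g and the formula:
  A1=0, A2=0, A3=0, A4=0: formula gives 1, g = 1 ✓
  A1=0, A2=0, A3=0, A4=1: formula gives 1, but g = 0 ✗
A single disagreement suffices: at (0,0,0,1) they differ, so the formula does not compute g.

No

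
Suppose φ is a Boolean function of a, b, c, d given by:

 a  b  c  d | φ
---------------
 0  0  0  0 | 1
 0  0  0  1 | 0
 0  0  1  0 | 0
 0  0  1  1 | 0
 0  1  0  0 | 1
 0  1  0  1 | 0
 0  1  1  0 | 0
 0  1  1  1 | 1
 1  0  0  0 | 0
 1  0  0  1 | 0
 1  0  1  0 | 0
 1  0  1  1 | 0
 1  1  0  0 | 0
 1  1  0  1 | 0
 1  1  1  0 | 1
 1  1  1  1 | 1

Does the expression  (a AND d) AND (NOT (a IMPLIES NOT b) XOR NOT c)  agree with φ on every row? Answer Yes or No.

Check the formula against φ row by row:
  a=0, b=0, c=0, d=0: formula gives 0, but φ = 1 ✗
A single disagreement suffices: at (0,0,0,0) they differ, so the formula does not compute φ.

No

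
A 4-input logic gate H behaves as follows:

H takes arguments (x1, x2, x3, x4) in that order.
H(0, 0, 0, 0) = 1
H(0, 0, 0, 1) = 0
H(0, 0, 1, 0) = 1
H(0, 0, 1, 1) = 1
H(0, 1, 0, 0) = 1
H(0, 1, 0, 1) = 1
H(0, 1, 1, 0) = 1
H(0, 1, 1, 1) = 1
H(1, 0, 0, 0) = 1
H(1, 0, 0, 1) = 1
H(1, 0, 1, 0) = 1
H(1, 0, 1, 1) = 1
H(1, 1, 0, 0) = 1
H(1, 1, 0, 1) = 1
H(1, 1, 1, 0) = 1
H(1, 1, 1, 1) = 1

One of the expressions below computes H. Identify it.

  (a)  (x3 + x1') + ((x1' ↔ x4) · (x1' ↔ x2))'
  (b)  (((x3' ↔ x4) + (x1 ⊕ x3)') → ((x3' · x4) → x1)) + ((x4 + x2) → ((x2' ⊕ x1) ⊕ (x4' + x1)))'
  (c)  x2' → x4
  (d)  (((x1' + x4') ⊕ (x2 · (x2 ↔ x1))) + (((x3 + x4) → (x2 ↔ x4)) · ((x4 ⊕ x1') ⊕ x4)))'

(a) fails at (0,0,0,1): the formula yields 1, H is 0.
(c) fails at (0,0,0,0): the formula yields 0, H is 1.
(d) fails at (0,0,0,0): the formula yields 0, H is 1.
Only (b) survives; checking it on all 16 rows confirms it matches H.

b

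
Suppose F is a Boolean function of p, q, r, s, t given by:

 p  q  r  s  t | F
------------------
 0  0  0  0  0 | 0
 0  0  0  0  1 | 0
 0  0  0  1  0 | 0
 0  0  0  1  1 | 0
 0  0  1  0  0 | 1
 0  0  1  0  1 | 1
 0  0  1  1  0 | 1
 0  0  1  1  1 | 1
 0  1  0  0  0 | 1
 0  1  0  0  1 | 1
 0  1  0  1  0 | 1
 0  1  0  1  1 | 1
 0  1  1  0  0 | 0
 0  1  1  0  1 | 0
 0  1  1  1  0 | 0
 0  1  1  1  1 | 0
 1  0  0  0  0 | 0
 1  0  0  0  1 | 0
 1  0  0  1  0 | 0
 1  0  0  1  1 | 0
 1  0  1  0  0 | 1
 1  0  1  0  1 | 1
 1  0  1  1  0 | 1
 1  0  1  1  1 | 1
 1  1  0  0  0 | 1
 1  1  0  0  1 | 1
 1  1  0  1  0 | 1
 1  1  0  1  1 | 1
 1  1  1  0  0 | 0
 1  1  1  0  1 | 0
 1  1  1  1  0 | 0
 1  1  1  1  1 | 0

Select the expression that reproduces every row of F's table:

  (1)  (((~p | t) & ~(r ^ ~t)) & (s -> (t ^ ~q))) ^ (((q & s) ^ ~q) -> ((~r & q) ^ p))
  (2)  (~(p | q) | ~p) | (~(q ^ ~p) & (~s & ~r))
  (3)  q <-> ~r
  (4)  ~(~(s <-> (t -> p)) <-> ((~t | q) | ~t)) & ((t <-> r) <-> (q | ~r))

3

(1): at (0,0,0,0,1) it gives 1, but F = 0 — eliminated.
(2): at (0,0,0,0,0) it gives 1, but F = 0 — eliminated.
(4): at (0,0,0,1,0) it gives 1, but F = 0 — eliminated.
Only (3) survives; checking it on all 32 rows confirms it matches F.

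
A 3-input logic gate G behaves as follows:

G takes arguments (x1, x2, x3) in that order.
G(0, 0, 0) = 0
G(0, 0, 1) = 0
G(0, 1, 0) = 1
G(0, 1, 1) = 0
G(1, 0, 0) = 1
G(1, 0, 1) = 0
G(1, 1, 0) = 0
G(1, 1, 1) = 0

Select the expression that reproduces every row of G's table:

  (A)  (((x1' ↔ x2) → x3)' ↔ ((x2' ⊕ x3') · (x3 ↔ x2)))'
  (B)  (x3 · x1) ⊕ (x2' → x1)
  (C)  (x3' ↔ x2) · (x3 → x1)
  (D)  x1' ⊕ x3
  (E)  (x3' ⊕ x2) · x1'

A

(B): at (0,1,1) it gives 1, but G = 0 — eliminated.
(C): at (1,0,0) it gives 0, but G = 1 — eliminated.
(D): at (0,0,0) it gives 1, but G = 0 — eliminated.
(E): at (0,0,0) it gives 1, but G = 0 — eliminated.
Only (A) survives; checking it on all 8 rows confirms it matches G.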